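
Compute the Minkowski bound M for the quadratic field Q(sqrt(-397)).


d = -397, d mod 4 = 3, so disc(K) = 4d = -1588; |disc(K)| = 1588
Imaginary quadratic field, so n = 2, s = r2 = 1, r1 = 0
M = (n!/n^n) * (4/pi)^s * sqrt(|disc(K)|) = (2!/2^2) * (4/pi)^1 * sqrt(1588)
= 0.5 * 1.273240 * 39.849718
= 25.3691

25.3691


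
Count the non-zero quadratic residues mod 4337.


For prime p, the number of non-zero quadratic residues is (p-1)/2.
= (4337-1)/2
= 2168

2168


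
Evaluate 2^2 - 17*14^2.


x^2 - d*y^2
= 2^2 - 17*14^2
= 4 - 3332
= -3328

-3328


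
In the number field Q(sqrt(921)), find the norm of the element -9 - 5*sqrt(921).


N(a + b*sqrt(d)) = a^2 - d*b^2
= (-9)^2 - (921)*(-5)^2
= 81 - 23025
= -22944

-22944


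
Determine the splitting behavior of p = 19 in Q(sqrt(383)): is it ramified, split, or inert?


K = Q(sqrt(383)). Since d mod 4 = 3, disc(K) = 1532.
Check p | disc: 1532 mod 19 = 12.
p does not divide disc. Compute Legendre symbol (d/p):
3^((19-1)/2) mod 19 = -1
(d/p) = -1, so p is inert: (p) stays prime with e=1, f=2, g=1.
Therefore p is inert.

inert


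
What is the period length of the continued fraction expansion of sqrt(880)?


Run the CF algorithm for sqrt(880).
a_0 = floor(sqrt(880)) = 29; set m_0=0, q_0=1.
Recurrence: m' = q*a - m,  q' = (d - m'^2)/q,  a' = floor((a_0 + m')/q').
  step 1: m=29, q=39, a=1
  step 2: m=10, q=20, a=1
  step 3: m=10, q=39, a=1
  step 4: m=29, q=1, a=58
a_4 = 2*a_0 = 58, so the period closes here.
sqrt(880) = [29; 1, 1, 1, 58]
Period length = 4

4


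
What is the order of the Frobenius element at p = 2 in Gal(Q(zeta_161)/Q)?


The Frobenius at p in Gal(Q(zeta_n)/Q) = (Z/nZ)* is the class of p, so its order is ord_161(2), the smallest k >= 1 with 2^k = 1 mod 161.
n = 161 = 7 * 23, phi(161) = 132; the order divides phi(n).
Divisors of 132: 1, 2, 3, 4, 6, 11, 12, 22, 33, 44, 66, 132
Repeated squaring mod 161: 2^1 = 2, 2^2 = 4, 2^4 = 16, 2^8 = 95, 2^16 = 9, 2^32 = 81, 2^64 = 121, 2^128 = 151
Test divisors in increasing order:
  k=1: 2^1 = 2 mod 161
  k=2: 2^2 = 4 mod 161
  k=3: 2^3 = 4 * 2 = 8 mod 161
  k=4: 2^4 = 16 mod 161
  k=6: 2^6 = 16 * 4 = 64 mod 161
  k=11: 2^11 = 95 * 4 * 2 = 116 mod 161
  k=12: 2^12 = 95 * 16 = 71 mod 161
  k=22: 2^22 = 9 * 16 * 4 = 93 mod 161
  k=33: 2^33 = 81 * 2 = 1 mod 161  <- first divisor giving 1
Order = 33

33


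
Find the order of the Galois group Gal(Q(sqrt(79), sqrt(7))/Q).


The 2 square roots of distinct primes are multiplicatively independent over Q,
so [K:Q] = 2^2 and Gal(K/Q) is isomorphic to (Z/2Z)^2.
|Gal| = 2^2 = 4

4


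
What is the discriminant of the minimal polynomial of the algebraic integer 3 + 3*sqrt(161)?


The element 3 + 3*sqrt(161) has minimal polynomial:
x^2 - 6*x - 1440
Discriminant = (-6)^2 - 4*(-1440)
= 36 + 5760
= 5796

5796


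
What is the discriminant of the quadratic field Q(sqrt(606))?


For K = Q(sqrt(d)) with d squarefree: disc(K) = d if d = 1 mod 4, and disc(K) = 4d if d = 2 or 3 mod 4.
Here d = 606, and d mod 4 = 2.
d = 2 mod 4, not 1 (O_K = Z[sqrt(d)]), so disc(K) = 4d = 4 * (606) = 2424

2424


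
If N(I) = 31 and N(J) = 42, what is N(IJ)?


N(IJ) = N(I) * N(J)
= 31 * 42
= 1302

1302


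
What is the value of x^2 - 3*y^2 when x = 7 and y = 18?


x^2 - d*y^2
= 7^2 - 3*18^2
= 49 - 972
= -923

-923


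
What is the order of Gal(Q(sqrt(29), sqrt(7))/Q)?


The 2 square roots of distinct primes are multiplicatively independent over Q,
so [K:Q] = 2^2 and Gal(K/Q) is isomorphic to (Z/2Z)^2.
|Gal| = 2^2 = 4

4


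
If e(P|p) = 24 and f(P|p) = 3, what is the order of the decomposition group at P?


|D_P| = e * f
= 24 * 3
= 72

72


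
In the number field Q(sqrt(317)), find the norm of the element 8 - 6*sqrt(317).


N(a + b*sqrt(d)) = a^2 - d*b^2
= (8)^2 - (317)*(-6)^2
= 64 - 11412
= -11348

-11348


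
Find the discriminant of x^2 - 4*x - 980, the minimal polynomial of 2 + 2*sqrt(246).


The element 2 + 2*sqrt(246) has minimal polynomial:
x^2 - 4*x - 980
Discriminant = (-4)^2 - 4*(-980)
= 16 + 3920
= 3936

3936


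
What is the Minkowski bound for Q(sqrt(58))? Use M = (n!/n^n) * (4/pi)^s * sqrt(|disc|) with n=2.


d = 58, d mod 4 = 2, so disc(K) = 4d = 232; |disc(K)| = 232
Real quadratic field, so n = 2, s = r2 = 0, r1 = 2
M = (n!/n^n) * (4/pi)^s * sqrt(|disc(K)|) = (2!/2^2) * (4/pi)^0 * sqrt(232)
= 0.5 * 1.000000 * 15.231546
= 7.6158

7.6158


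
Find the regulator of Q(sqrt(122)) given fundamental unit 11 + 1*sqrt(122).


epsilon = 11 + 1*sqrt(122)
= 22.0454
R = ln(22.0454)
= 3.0931

3.0931


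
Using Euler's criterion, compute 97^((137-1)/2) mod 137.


p = 137 is prime and the exponent is (p-1)/2 = 68, so by Euler's criterion 97^68 = (97/137) = +1 or -1 mod 137.
Compute by square-and-multiply:
  68 = 64 + 4 (binary 1000100)
  Repeated squaring mod 137: 97^1 = 97, 97^2 = 93, 97^4 = 18, 97^8 = 50, 97^16 = 34, 97^32 = 60, 97^64 = 38
  97^68 = 97^64 * 97^4 = 38 * 18 mod 137
    38 * 18 = 684 = 136 mod 137
  97^68 = 136 mod 137
Result 136 = p - 1 = -1 mod 137: 97 is a quadratic non-residue mod 137. As a residue in [0, p-1] the value is 136.
97^68 mod 137 = 136

136


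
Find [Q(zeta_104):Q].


The degree equals Euler's totient phi(104).
104 = 2^3 * 13
phi(104) = 48

48


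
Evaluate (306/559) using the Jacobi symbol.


Compute (306/559) via quadratic reciprocity:
  pull out 2: (2/559) = +1  (since 559 mod 8 = 7)
  reciprocity: (153/559) -> +(559/153)
  reduce: (100/153)
  pull out 2: (2/153) = +1  (since 153 mod 8 = 1)
  pull out 2: (2/153) = +1  (since 153 mod 8 = 1)
  reciprocity: (25/153) -> +(153/25)
  reduce: (3/25)
  reciprocity: (3/25) -> +(25/3)
  reduce: (1/3)
  (1/3) = 1
Product of signs = 1

1


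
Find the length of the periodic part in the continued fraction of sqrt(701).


Run the CF algorithm for sqrt(701).
a_0 = floor(sqrt(701)) = 26; set m_0=0, q_0=1.
Recurrence: m' = q*a - m,  q' = (d - m'^2)/q,  a' = floor((a_0 + m')/q').
  step 1: m=26, q=25, a=2
  step 2: m=24, q=5, a=10
  step 3: m=26, q=5, a=10
  step 4: m=24, q=25, a=2
  step 5: m=26, q=1, a=52
a_5 = 2*a_0 = 52, so the period closes here.
sqrt(701) = [26; 2, 10, 10, 2, 52]
Period length = 5

5


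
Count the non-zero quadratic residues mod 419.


For prime p, the number of non-zero quadratic residues is (p-1)/2.
= (419-1)/2
= 209

209


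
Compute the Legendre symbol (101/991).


p = 991 is prime, so compute (101/991) with the reciprocity algorithm (Jacobi-symbol steps: pull out 2s via (2/n), flip via reciprocity, reduce):
  reciprocity: (101/991) -> +(991/101)
  reduce: (82/101)
  pull out 2: (2/101) = -1  (since 101 mod 8 = 5)
  reciprocity: (41/101) -> +(101/41)
  reduce: (19/41)
  reciprocity: (19/41) -> +(41/19)
  reduce: (3/19)
  reciprocity: (3/19) -> -(19/3)
  reduce: (1/3)
  (1/3) = 1
Product of signs = 1
(101/991) = 1

1


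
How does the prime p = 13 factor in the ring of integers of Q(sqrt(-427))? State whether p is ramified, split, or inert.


K = Q(sqrt(-427)). Since d mod 4 = 1, disc(K) = -427.
Check p | disc: -427 mod 13 = 2.
p does not divide disc. Compute Legendre symbol (d/p):
2^((13-1)/2) mod 13 = -1
(d/p) = -1, so p is inert: (p) stays prime with e=1, f=2, g=1.
Therefore p is inert.

inert


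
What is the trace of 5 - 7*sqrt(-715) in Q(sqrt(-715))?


Tr(a + b*sqrt(d)) = (a + b*sqrt(d)) + (a - b*sqrt(d)) = 2a
= 2 * (5)
= 10

10


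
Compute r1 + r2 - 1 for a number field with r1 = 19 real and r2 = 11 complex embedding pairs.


By Dirichlet's unit theorem:
rank = r1 + r2 - 1
= 19 + 11 - 1
= 29

29


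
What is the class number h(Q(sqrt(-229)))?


K = Q(sqrt(-229)). d mod 4 = 3, so D = disc(K) = 4d = -916
h(K) equals the number of primitive reduced positive-definite forms (a, b, c) = a*x^2 + b*x*y + c*y^2 with b^2 - 4ac = D,
where reduced means |b| <= a <= c, with b >= 0 whenever |b| = a or a = c, and primitive means gcd(a, b, c) = 1.
Reduced forces 3a^2 <= |D| = 916, so 1 <= a <= 17; b must have the parity of D, and c = (b^2 - D)/(4a) must be an integer >= a.
Enumerate a = 1..17, b in [-a, a]:
  a=1: (1, 0, 229)  [1]
  a=2: (2, 2, 115)  [1]
  a=3..4: none
  a=5: (5, -2, 46), (5, 2, 46)  [2]
  a=6: none
  a=7: (7, -6, 34), (7, 6, 34)  [2]
  a=8..9: none
  a=10: (10, -2, 23), (10, 2, 23)  [2]
  a=11..13: none
  a=14: (14, -6, 17), (14, 6, 17)  [2]
  a=15..17: none
Total reduced forms: 1 + 1 + 2 + 2 + 2 + 2 = 10
h = 10

10


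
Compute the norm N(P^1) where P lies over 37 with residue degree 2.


N(P^a) = p^(a*f)
= 37^(1*2)
= 37^2
= 1369

1369


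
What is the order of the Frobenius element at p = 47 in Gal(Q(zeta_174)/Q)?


The Frobenius at p in Gal(Q(zeta_n)/Q) = (Z/nZ)* is the class of p, so its order is ord_174(47), the smallest k >= 1 with 47^k = 1 mod 174.
n = 174 = 2 * 3 * 29, phi(174) = 56; the order divides phi(n).
Divisors of 56: 1, 2, 4, 7, 8, 14, 28, 56
Repeated squaring mod 174: 47^1 = 47, 47^2 = 121, 47^4 = 25, 47^8 = 103, 47^16 = 169, 47^32 = 25
Test divisors in increasing order:
  k=1: 47^1 = 47 mod 174
  k=2: 47^2 = 121 mod 174
  k=4: 47^4 = 25 mod 174
  k=7: 47^7 = 25 * 121 * 47 = 17 mod 174
  k=8: 47^8 = 103 mod 174
  k=14: 47^14 = 103 * 25 * 121 = 115 mod 174
  k=28: 47^28 = 169 * 103 * 25 = 1 mod 174  <- first divisor giving 1
Order = 28

28


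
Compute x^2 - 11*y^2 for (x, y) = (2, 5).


x^2 - d*y^2
= 2^2 - 11*5^2
= 4 - 275
= -271

-271


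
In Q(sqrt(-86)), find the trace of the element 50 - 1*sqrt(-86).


Tr(a + b*sqrt(d)) = (a + b*sqrt(d)) + (a - b*sqrt(d)) = 2a
= 2 * (50)
= 100

100


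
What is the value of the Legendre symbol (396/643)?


p = 643 is prime, so compute (396/643) with the reciprocity algorithm (Jacobi-symbol steps: pull out 2s via (2/n), flip via reciprocity, reduce):
  pull out 2: (2/643) = -1  (since 643 mod 8 = 3)
  pull out 2: (2/643) = -1  (since 643 mod 8 = 3)
  reciprocity: (99/643) -> -(643/99)
  reduce: (49/99)
  reciprocity: (49/99) -> +(99/49)
  reduce: (1/49)
  (1/49) = 1
Product of signs = -1
(396/643) = -1

-1


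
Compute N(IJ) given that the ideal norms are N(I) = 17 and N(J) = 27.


N(IJ) = N(I) * N(J)
= 17 * 27
= 459

459


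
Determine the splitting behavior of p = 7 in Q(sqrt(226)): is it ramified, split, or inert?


K = Q(sqrt(226)). Since d mod 4 = 2, disc(K) = 904.
Check p | disc: 904 mod 7 = 1.
p does not divide disc. Compute Legendre symbol (d/p):
2^((7-1)/2) mod 7 = 1
(d/p) = 1, so p splits: (p) = P*P' with e=1, f=1, g=2.
Therefore p is split.

split


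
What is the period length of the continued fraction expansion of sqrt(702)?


Run the CF algorithm for sqrt(702).
a_0 = floor(sqrt(702)) = 26; set m_0=0, q_0=1.
Recurrence: m' = q*a - m,  q' = (d - m'^2)/q,  a' = floor((a_0 + m')/q').
  step 1: m=26, q=26, a=2
  step 2: m=26, q=1, a=52
a_2 = 2*a_0 = 52, so the period closes here.
sqrt(702) = [26; 2, 52]
Period length = 2

2


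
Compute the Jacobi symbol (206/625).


Compute (206/625) via quadratic reciprocity:
  pull out 2: (2/625) = +1  (since 625 mod 8 = 1)
  reciprocity: (103/625) -> +(625/103)
  reduce: (7/103)
  reciprocity: (7/103) -> -(103/7)
  reduce: (5/7)
  reciprocity: (5/7) -> +(7/5)
  reduce: (2/5)
  pull out 2: (2/5) = -1  (since 5 mod 8 = 5)
  (1/5) = 1
Product of signs = 1

1


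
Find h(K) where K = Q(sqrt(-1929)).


K = Q(sqrt(-1929)). d mod 4 = 3, so D = disc(K) = 4d = -7716
h(K) equals the number of primitive reduced positive-definite forms (a, b, c) = a*x^2 + b*x*y + c*y^2 with b^2 - 4ac = D,
where reduced means |b| <= a <= c, with b >= 0 whenever |b| = a or a = c, and primitive means gcd(a, b, c) = 1.
Reduced forces 3a^2 <= |D| = 7716, so 1 <= a <= 50; b must have the parity of D, and c = (b^2 - D)/(4a) must be an integer >= a.
Enumerate a = 1..50, b in [-a, a]:
  a=1: (1, 0, 1929)  [1]
  a=2: (2, 2, 965)  [1]
  a=3: (3, 0, 643)  [1]
  a=4: none
  a=5: (5, -2, 386), (5, 2, 386)  [2]
  a=6: (6, 6, 323)  [1]
  a=7..9: none
  a=10: (10, -2, 193), (10, 2, 193)  [2]
  a=11..14: none
  a=15: (15, -12, 131), (15, 12, 131)  [2]
  a=16: none
  a=17: (17, -6, 114), (17, 6, 114)  [2]
  a=18: none
  a=19: (19, -6, 102), (19, 6, 102)  [2]
  a=20..22: none
  a=23: (23, -14, 86), (23, 14, 86)  [2]
  a=24: none
  a=25: (25, -22, 82), (25, 22, 82)  [2]
  a=26..29: none
  a=30: (30, -18, 67), (30, 18, 67)  [2]
  a=31..33: none
  a=34: (34, -6, 57), (34, 6, 57)  [2]
  a=35..37: none
  a=38: (38, -6, 51), (38, 6, 51)  [2]
  a=39..40: none
  a=41: (41, -22, 50), (41, 22, 50)  [2]
  a=42: none
  a=43: (43, -14, 46), (43, 14, 46)  [2]
  a=44..50: none
Total reduced forms: 1 + 1 + 1 + 2 + 1 + 2 + 2 + 2 + 2 + 2 + 2 + 2 + 2 + 2 + 2 + 2 = 28
h = 28

28


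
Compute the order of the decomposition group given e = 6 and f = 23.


|D_P| = e * f
= 6 * 23
= 138

138


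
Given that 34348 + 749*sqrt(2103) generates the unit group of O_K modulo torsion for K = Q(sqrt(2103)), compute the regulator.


epsilon = 34348 + 749*sqrt(2103)
= 68696.0000
R = ln(68696.0000)
= 11.1374

11.1374


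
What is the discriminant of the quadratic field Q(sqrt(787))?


For K = Q(sqrt(d)) with d squarefree: disc(K) = d if d = 1 mod 4, and disc(K) = 4d if d = 2 or 3 mod 4.
Here d = 787, and d mod 4 = 3.
d = 3 mod 4, not 1 (O_K = Z[sqrt(d)]), so disc(K) = 4d = 4 * (787) = 3148

3148


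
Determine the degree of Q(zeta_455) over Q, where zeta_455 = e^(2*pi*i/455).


The degree equals Euler's totient phi(455).
455 = 5 * 7 * 13
phi(455) = 288

288


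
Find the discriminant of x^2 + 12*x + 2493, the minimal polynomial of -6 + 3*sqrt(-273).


The element -6 + 3*sqrt(-273) has minimal polynomial:
x^2 + 12*x + 2493
Discriminant = (12)^2 - 4*(2493)
= 144 - 9972
= -9828

-9828


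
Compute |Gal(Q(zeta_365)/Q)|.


|Gal(Q(zeta_365)/Q)| = phi(365)
= 288

288


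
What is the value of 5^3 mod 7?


p = 7 is prime and the exponent is (p-1)/2 = 3, so by Euler's criterion 5^3 = (5/7) = +1 or -1 mod 7.
Compute by square-and-multiply:
  3 = 2 + 1 (binary 11)
  Repeated squaring mod 7: 5^1 = 5, 5^2 = 4
  5^3 = 5^2 * 5^1 = 4 * 5 mod 7
    4 * 5 = 20 = 6 mod 7
  5^3 = 6 mod 7
Result 6 = p - 1 = -1 mod 7: 5 is a quadratic non-residue mod 7. As a residue in [0, p-1] the value is 6.
5^3 mod 7 = 6

6


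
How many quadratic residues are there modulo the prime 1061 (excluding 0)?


For prime p, the number of non-zero quadratic residues is (p-1)/2.
= (1061-1)/2
= 530

530


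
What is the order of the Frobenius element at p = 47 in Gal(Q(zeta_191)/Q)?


The Frobenius at p in Gal(Q(zeta_n)/Q) = (Z/nZ)* is the class of p, so its order is ord_191(47), the smallest k >= 1 with 47^k = 1 mod 191.
n = 191 = 191, phi(191) = 190; the order divides phi(n).
Divisors of 190: 1, 2, 5, 10, 19, 38, 95, 190
Repeated squaring mod 191: 47^1 = 47, 47^2 = 108, 47^4 = 13, 47^8 = 169, 47^16 = 102, 47^32 = 90, 47^64 = 78, 47^128 = 163
Test divisors in increasing order:
  k=1: 47^1 = 47 mod 191
  k=2: 47^2 = 108 mod 191
  k=5: 47^5 = 13 * 47 = 38 mod 191
  k=10: 47^10 = 169 * 108 = 107 mod 191
  k=19: 47^19 = 102 * 108 * 47 = 142 mod 191
  k=38: 47^38 = 90 * 13 * 108 = 109 mod 191
  k=95: 47^95 = 78 * 102 * 169 * 13 * 108 * 47 = 190 mod 191
  k=190: 47^190 = 163 * 90 * 102 * 169 * 13 * 108 = 1 mod 191  <- first divisor giving 1
Order = 190

190


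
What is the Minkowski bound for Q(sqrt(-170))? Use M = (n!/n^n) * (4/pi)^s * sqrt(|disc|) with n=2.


d = -170, d mod 4 = 2, so disc(K) = 4d = -680; |disc(K)| = 680
Imaginary quadratic field, so n = 2, s = r2 = 1, r1 = 0
M = (n!/n^n) * (4/pi)^s * sqrt(|disc(K)|) = (2!/2^2) * (4/pi)^1 * sqrt(680)
= 0.5 * 1.273240 * 26.076810
= 16.6010

16.6010


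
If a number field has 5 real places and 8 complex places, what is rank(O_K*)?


By Dirichlet's unit theorem:
rank = r1 + r2 - 1
= 5 + 8 - 1
= 12

12


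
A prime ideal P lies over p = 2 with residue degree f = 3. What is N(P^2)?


N(P^a) = p^(a*f)
= 2^(2*3)
= 2^6
= 64

64


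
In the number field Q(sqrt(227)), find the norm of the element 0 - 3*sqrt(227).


N(a + b*sqrt(d)) = a^2 - d*b^2
= (0)^2 - (227)*(-3)^2
= 0 - 2043
= -2043

-2043


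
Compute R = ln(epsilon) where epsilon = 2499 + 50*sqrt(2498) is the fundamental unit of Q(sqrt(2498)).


epsilon = 2499 + 50*sqrt(2498)
= 4997.9998
R = ln(4997.9998)
= 8.5168

8.5168


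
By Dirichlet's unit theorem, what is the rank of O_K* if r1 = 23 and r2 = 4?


By Dirichlet's unit theorem:
rank = r1 + r2 - 1
= 23 + 4 - 1
= 26

26


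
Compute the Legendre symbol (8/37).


p = 37 is prime, so compute (8/37) with the reciprocity algorithm (Jacobi-symbol steps: pull out 2s via (2/n), flip via reciprocity, reduce):
  pull out 2: (2/37) = -1  (since 37 mod 8 = 5)
  pull out 2: (2/37) = -1  (since 37 mod 8 = 5)
  pull out 2: (2/37) = -1  (since 37 mod 8 = 5)
  (1/37) = 1
Product of signs = -1
(8/37) = -1

-1


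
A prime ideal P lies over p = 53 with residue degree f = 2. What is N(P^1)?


N(P^a) = p^(a*f)
= 53^(1*2)
= 53^2
= 2809

2809


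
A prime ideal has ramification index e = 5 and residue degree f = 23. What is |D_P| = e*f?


|D_P| = e * f
= 5 * 23
= 115

115


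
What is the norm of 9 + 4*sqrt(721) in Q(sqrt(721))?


N(a + b*sqrt(d)) = a^2 - d*b^2
= (9)^2 - (721)*(4)^2
= 81 - 11536
= -11455

-11455


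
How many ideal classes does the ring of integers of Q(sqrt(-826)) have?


K = Q(sqrt(-826)). d mod 4 = 2, so D = disc(K) = 4d = -3304
h(K) equals the number of primitive reduced positive-definite forms (a, b, c) = a*x^2 + b*x*y + c*y^2 with b^2 - 4ac = D,
where reduced means |b| <= a <= c, with b >= 0 whenever |b| = a or a = c, and primitive means gcd(a, b, c) = 1.
Reduced forces 3a^2 <= |D| = 3304, so 1 <= a <= 33; b must have the parity of D, and c = (b^2 - D)/(4a) must be an integer >= a.
Enumerate a = 1..33, b in [-a, a]:
  a=1: (1, 0, 826)  [1]
  a=2: (2, 0, 413)  [1]
  a=3..4: none
  a=5: (5, -4, 166), (5, 4, 166)  [2]
  a=6: none
  a=7: (7, 0, 118)  [1]
  a=8..9: none
  a=10: (10, -4, 83), (10, 4, 83)  [2]
  a=11..13: none
  a=14: (14, 0, 59)  [1]
  a=15..22: none
  a=23: (23, -10, 37), (23, 10, 37)  [2]
  a=24: none
  a=25: (25, -14, 35), (25, 14, 35)  [2]
  a=26..33: none
Total reduced forms: 1 + 1 + 2 + 1 + 2 + 1 + 2 + 2 = 12
h = 12

12


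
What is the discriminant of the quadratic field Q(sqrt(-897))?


For K = Q(sqrt(d)) with d squarefree: disc(K) = d if d = 1 mod 4, and disc(K) = 4d if d = 2 or 3 mod 4.
Here d = -897, and d mod 4 = 3.
d = 3 mod 4, not 1 (O_K = Z[sqrt(d)]), so disc(K) = 4d = 4 * (-897) = -3588

-3588


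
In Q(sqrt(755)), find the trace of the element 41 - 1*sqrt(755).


Tr(a + b*sqrt(d)) = (a + b*sqrt(d)) + (a - b*sqrt(d)) = 2a
= 2 * (41)
= 82

82


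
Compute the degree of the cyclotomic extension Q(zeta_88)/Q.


The degree equals Euler's totient phi(88).
88 = 2^3 * 11
phi(88) = 40

40


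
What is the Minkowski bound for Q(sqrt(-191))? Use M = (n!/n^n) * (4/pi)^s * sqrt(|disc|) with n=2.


d = -191, d mod 4 = 1, so disc(K) = d = -191; |disc(K)| = 191
Imaginary quadratic field, so n = 2, s = r2 = 1, r1 = 0
M = (n!/n^n) * (4/pi)^s * sqrt(|disc(K)|) = (2!/2^2) * (4/pi)^1 * sqrt(191)
= 0.5 * 1.273240 * 13.820275
= 8.7983

8.7983


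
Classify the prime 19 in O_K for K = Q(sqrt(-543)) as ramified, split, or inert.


K = Q(sqrt(-543)). Since d mod 4 = 1, disc(K) = -543.
Check p | disc: -543 mod 19 = 8.
p does not divide disc. Compute Legendre symbol (d/p):
8^((19-1)/2) mod 19 = -1
(d/p) = -1, so p is inert: (p) stays prime with e=1, f=2, g=1.
Therefore p is inert.

inert


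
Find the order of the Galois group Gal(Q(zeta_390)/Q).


|Gal(Q(zeta_390)/Q)| = phi(390)
= 96

96


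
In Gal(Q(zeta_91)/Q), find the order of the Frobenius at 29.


The Frobenius at p in Gal(Q(zeta_n)/Q) = (Z/nZ)* is the class of p, so its order is ord_91(29), the smallest k >= 1 with 29^k = 1 mod 91.
n = 91 = 7 * 13, phi(91) = 72; the order divides phi(n).
Divisors of 72: 1, 2, 3, 4, 6, 8, 9, 12, 18, 24, 36, 72
Repeated squaring mod 91: 29^1 = 29, 29^2 = 22, 29^4 = 29, 29^8 = 22, 29^16 = 29, 29^32 = 22, 29^64 = 29
Test divisors in increasing order:
  k=1: 29^1 = 29 mod 91
  k=2: 29^2 = 22 mod 91
  k=3: 29^3 = 22 * 29 = 1 mod 91  <- first divisor giving 1
Order = 3

3


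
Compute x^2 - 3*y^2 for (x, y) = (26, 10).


x^2 - d*y^2
= 26^2 - 3*10^2
= 676 - 300
= 376

376


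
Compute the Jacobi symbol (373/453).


Compute (373/453) via quadratic reciprocity:
  reciprocity: (373/453) -> +(453/373)
  reduce: (80/373)
  pull out 2: (2/373) = -1  (since 373 mod 8 = 5)
  pull out 2: (2/373) = -1  (since 373 mod 8 = 5)
  pull out 2: (2/373) = -1  (since 373 mod 8 = 5)
  pull out 2: (2/373) = -1  (since 373 mod 8 = 5)
  reciprocity: (5/373) -> +(373/5)
  reduce: (3/5)
  reciprocity: (3/5) -> +(5/3)
  reduce: (2/3)
  pull out 2: (2/3) = -1  (since 3 mod 8 = 3)
  (1/3) = 1
Product of signs = -1

-1


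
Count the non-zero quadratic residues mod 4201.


For prime p, the number of non-zero quadratic residues is (p-1)/2.
= (4201-1)/2
= 2100

2100


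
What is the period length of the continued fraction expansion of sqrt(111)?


Run the CF algorithm for sqrt(111).
a_0 = floor(sqrt(111)) = 10; set m_0=0, q_0=1.
Recurrence: m' = q*a - m,  q' = (d - m'^2)/q,  a' = floor((a_0 + m')/q').
  step 1: m=10, q=11, a=1
  step 2: m=1, q=10, a=1
  step 3: m=9, q=3, a=6
  step 4: m=9, q=10, a=1
  step 5: m=1, q=11, a=1
  step 6: m=10, q=1, a=20
a_6 = 2*a_0 = 20, so the period closes here.
sqrt(111) = [10; 1, 1, 6, 1, 1, 20]
Period length = 6

6


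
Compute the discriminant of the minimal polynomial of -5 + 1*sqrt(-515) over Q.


The element -5 + 1*sqrt(-515) has minimal polynomial:
x^2 + 10*x + 540
Discriminant = (10)^2 - 4*(540)
= 100 - 2160
= -2060

-2060


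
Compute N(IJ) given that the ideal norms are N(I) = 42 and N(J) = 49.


N(IJ) = N(I) * N(J)
= 42 * 49
= 2058

2058


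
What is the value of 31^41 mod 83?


p = 83 is prime and the exponent is (p-1)/2 = 41, so by Euler's criterion 31^41 = (31/83) = +1 or -1 mod 83.
Compute by square-and-multiply:
  41 = 32 + 8 + 1 (binary 101001)
  Repeated squaring mod 83: 31^1 = 31, 31^2 = 48, 31^4 = 63, 31^8 = 68, 31^16 = 59, 31^32 = 78
  31^41 = 31^32 * 31^8 * 31^1 = 78 * 68 * 31 mod 83
    78 * 68 = 5304 = 75 mod 83
    75 * 31 = 2325 = 1 mod 83
  31^41 = 1 mod 83
Result 1: 31 is a quadratic residue mod 83.
31^41 mod 83 = 1

1


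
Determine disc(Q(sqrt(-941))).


For K = Q(sqrt(d)) with d squarefree: disc(K) = d if d = 1 mod 4, and disc(K) = 4d if d = 2 or 3 mod 4.
Here d = -941, and d mod 4 = 3.
d = 3 mod 4, not 1 (O_K = Z[sqrt(d)]), so disc(K) = 4d = 4 * (-941) = -3764

-3764


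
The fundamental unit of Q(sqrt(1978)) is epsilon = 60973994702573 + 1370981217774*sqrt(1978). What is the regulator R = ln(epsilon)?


epsilon = 60973994702573 + 1370981217774*sqrt(1978)
= 1.2195e+14
R = ln(1.2195e+14)
= 32.4346

32.4346


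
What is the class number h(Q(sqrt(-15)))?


K = Q(sqrt(-15)). d mod 4 = 1, so D = disc(K) = d = -15
h(K) equals the number of primitive reduced positive-definite forms (a, b, c) = a*x^2 + b*x*y + c*y^2 with b^2 - 4ac = D,
where reduced means |b| <= a <= c, with b >= 0 whenever |b| = a or a = c, and primitive means gcd(a, b, c) = 1.
Reduced forces 3a^2 <= |D| = 15, so 1 <= a <= 2; b must have the parity of D, and c = (b^2 - D)/(4a) must be an integer >= a.
Enumerate a = 1..2, b in [-a, a]:
  a=1: (1, 1, 4)  [1]
  a=2: (2, 1, 2)  [1]
Total reduced forms: 1 + 1 = 2
h = 2

2


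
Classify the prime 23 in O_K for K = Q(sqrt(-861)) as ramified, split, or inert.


K = Q(sqrt(-861)). Since d mod 4 = 3, disc(K) = -3444.
Check p | disc: -3444 mod 23 = 6.
p does not divide disc. Compute Legendre symbol (d/p):
13^((23-1)/2) mod 23 = 1
(d/p) = 1, so p splits: (p) = P*P' with e=1, f=1, g=2.
Therefore p is split.

split


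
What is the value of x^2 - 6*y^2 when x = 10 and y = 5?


x^2 - d*y^2
= 10^2 - 6*5^2
= 100 - 150
= -50

-50


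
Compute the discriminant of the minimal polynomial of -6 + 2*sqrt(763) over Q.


The element -6 + 2*sqrt(763) has minimal polynomial:
x^2 + 12*x - 3016
Discriminant = (12)^2 - 4*(-3016)
= 144 + 12064
= 12208

12208


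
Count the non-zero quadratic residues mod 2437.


For prime p, the number of non-zero quadratic residues is (p-1)/2.
= (2437-1)/2
= 1218

1218


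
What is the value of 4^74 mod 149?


p = 149 is prime and the exponent is (p-1)/2 = 74, so by Euler's criterion 4^74 = (4/149) = +1 or -1 mod 149.
Compute by square-and-multiply:
  74 = 64 + 8 + 2 (binary 1001010)
  Repeated squaring mod 149: 4^1 = 4, 4^2 = 16, 4^4 = 107, 4^8 = 125, 4^16 = 129, 4^32 = 102, 4^64 = 123
  4^74 = 4^64 * 4^8 * 4^2 = 123 * 125 * 16 mod 149
    123 * 125 = 15375 = 28 mod 149
    28 * 16 = 448 = 1 mod 149
  4^74 = 1 mod 149
Result 1: 4 is a quadratic residue mod 149.
4^74 mod 149 = 1

1


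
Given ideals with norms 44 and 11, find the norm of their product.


N(IJ) = N(I) * N(J)
= 44 * 11
= 484

484


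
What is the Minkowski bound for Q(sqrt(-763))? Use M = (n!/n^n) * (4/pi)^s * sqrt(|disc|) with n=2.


d = -763, d mod 4 = 1, so disc(K) = d = -763; |disc(K)| = 763
Imaginary quadratic field, so n = 2, s = r2 = 1, r1 = 0
M = (n!/n^n) * (4/pi)^s * sqrt(|disc(K)|) = (2!/2^2) * (4/pi)^1 * sqrt(763)
= 0.5 * 1.273240 * 27.622455
= 17.5850

17.5850


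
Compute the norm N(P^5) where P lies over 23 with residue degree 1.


N(P^a) = p^(a*f)
= 23^(5*1)
= 23^5
= 6436343

6436343


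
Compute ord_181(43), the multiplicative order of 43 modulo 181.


We want ord_181(43), the smallest k >= 1 with 43^k = 1 mod 181.
n = 181 = 181, phi(181) = 180; the order divides phi(n).
Divisors of 180: 1, 2, 3, 4, 5, 6, 9, 10, 12, 15, 18, 20, 30, 36, 45, 60, 90, 180
Repeated squaring mod 181: 43^1 = 43, 43^2 = 39, 43^4 = 73, 43^8 = 80, 43^16 = 65, 43^32 = 62, 43^64 = 43, 43^128 = 39
Test divisors in increasing order:
  k=1: 43^1 = 43 mod 181
  k=2: 43^2 = 39 mod 181
  k=3: 43^3 = 39 * 43 = 48 mod 181
  k=4: 43^4 = 73 mod 181
  k=5: 43^5 = 73 * 43 = 62 mod 181
  k=6: 43^6 = 73 * 39 = 132 mod 181
  k=9: 43^9 = 80 * 43 = 1 mod 181  <- first divisor giving 1
Order = 9

9


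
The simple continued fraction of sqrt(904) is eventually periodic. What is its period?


Run the CF algorithm for sqrt(904).
a_0 = floor(sqrt(904)) = 30; set m_0=0, q_0=1.
Recurrence: m' = q*a - m,  q' = (d - m'^2)/q,  a' = floor((a_0 + m')/q').
  step 1: m=30, q=4, a=15
  step 2: m=30, q=1, a=60
a_2 = 2*a_0 = 60, so the period closes here.
sqrt(904) = [30; 15, 60]
Period length = 2

2


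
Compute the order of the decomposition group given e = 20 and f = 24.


|D_P| = e * f
= 20 * 24
= 480

480


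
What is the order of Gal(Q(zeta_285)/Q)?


|Gal(Q(zeta_285)/Q)| = phi(285)
= 144

144


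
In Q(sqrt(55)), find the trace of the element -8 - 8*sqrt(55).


Tr(a + b*sqrt(d)) = (a + b*sqrt(d)) + (a - b*sqrt(d)) = 2a
= 2 * (-8)
= -16

-16


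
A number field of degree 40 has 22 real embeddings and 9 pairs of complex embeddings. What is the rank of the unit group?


By Dirichlet's unit theorem:
rank = r1 + r2 - 1
= 22 + 9 - 1
= 30

30


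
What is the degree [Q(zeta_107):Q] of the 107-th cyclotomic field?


The degree equals Euler's totient phi(107).
107 = 107
phi(107) = 106

106


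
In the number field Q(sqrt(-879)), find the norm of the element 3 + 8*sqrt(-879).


N(a + b*sqrt(d)) = a^2 - d*b^2
= (3)^2 - (-879)*(8)^2
= 9 + 56256
= 56265

56265


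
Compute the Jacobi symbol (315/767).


Compute (315/767) via quadratic reciprocity:
  reciprocity: (315/767) -> -(767/315)
  reduce: (137/315)
  reciprocity: (137/315) -> +(315/137)
  reduce: (41/137)
  reciprocity: (41/137) -> +(137/41)
  reduce: (14/41)
  pull out 2: (2/41) = +1  (since 41 mod 8 = 1)
  reciprocity: (7/41) -> +(41/7)
  reduce: (6/7)
  pull out 2: (2/7) = +1  (since 7 mod 8 = 7)
  reciprocity: (3/7) -> -(7/3)
  reduce: (1/3)
  (1/3) = 1
Product of signs = 1

1


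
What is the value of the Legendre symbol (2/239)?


p = 239 is prime, so compute (2/239) with the reciprocity algorithm (Jacobi-symbol steps: pull out 2s via (2/n), flip via reciprocity, reduce):
  pull out 2: (2/239) = +1  (since 239 mod 8 = 7)
  (1/239) = 1
Product of signs = 1
(2/239) = 1

1


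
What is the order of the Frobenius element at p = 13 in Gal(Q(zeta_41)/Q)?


The Frobenius at p in Gal(Q(zeta_n)/Q) = (Z/nZ)* is the class of p, so its order is ord_41(13), the smallest k >= 1 with 13^k = 1 mod 41.
n = 41 = 41, phi(41) = 40; the order divides phi(n).
Divisors of 40: 1, 2, 4, 5, 8, 10, 20, 40
Repeated squaring mod 41: 13^1 = 13, 13^2 = 5, 13^4 = 25, 13^8 = 10, 13^16 = 18, 13^32 = 37
Test divisors in increasing order:
  k=1: 13^1 = 13 mod 41
  k=2: 13^2 = 5 mod 41
  k=4: 13^4 = 25 mod 41
  k=5: 13^5 = 25 * 13 = 38 mod 41
  k=8: 13^8 = 10 mod 41
  k=10: 13^10 = 10 * 5 = 9 mod 41
  k=20: 13^20 = 18 * 25 = 40 mod 41
  k=40: 13^40 = 37 * 10 = 1 mod 41  <- first divisor giving 1
Order = 40

40


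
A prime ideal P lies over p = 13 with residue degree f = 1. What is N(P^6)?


N(P^a) = p^(a*f)
= 13^(6*1)
= 13^6
= 4826809

4826809


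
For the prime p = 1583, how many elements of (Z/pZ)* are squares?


For prime p, the number of non-zero quadratic residues is (p-1)/2.
= (1583-1)/2
= 791

791


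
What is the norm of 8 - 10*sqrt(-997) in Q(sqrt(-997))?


N(a + b*sqrt(d)) = a^2 - d*b^2
= (8)^2 - (-997)*(-10)^2
= 64 + 99700
= 99764

99764


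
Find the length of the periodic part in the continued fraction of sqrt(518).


Run the CF algorithm for sqrt(518).
a_0 = floor(sqrt(518)) = 22; set m_0=0, q_0=1.
Recurrence: m' = q*a - m,  q' = (d - m'^2)/q,  a' = floor((a_0 + m')/q').
  step 1: m=22, q=34, a=1
  step 2: m=12, q=11, a=3
  step 3: m=21, q=7, a=6
  step 4: m=21, q=11, a=3
  step 5: m=12, q=34, a=1
  step 6: m=22, q=1, a=44
a_6 = 2*a_0 = 44, so the period closes here.
sqrt(518) = [22; 1, 3, 6, 3, 1, 44]
Period length = 6

6


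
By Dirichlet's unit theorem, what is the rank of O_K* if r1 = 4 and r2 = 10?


By Dirichlet's unit theorem:
rank = r1 + r2 - 1
= 4 + 10 - 1
= 13

13


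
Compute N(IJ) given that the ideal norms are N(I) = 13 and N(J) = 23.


N(IJ) = N(I) * N(J)
= 13 * 23
= 299

299


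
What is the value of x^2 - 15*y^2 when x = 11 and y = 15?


x^2 - d*y^2
= 11^2 - 15*15^2
= 121 - 3375
= -3254

-3254


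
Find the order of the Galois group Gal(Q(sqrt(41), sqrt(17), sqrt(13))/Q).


The 3 square roots of distinct primes are multiplicatively independent over Q,
so [K:Q] = 2^3 and Gal(K/Q) is isomorphic to (Z/2Z)^3.
|Gal| = 2^3 = 8

8


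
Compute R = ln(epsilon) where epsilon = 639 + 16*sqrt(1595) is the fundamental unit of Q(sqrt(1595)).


epsilon = 639 + 16*sqrt(1595)
= 1277.9992
R = ln(1277.9992)
= 7.1531

7.1531


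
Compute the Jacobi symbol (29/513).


Compute (29/513) via quadratic reciprocity:
  reciprocity: (29/513) -> +(513/29)
  reduce: (20/29)
  pull out 2: (2/29) = -1  (since 29 mod 8 = 5)
  pull out 2: (2/29) = -1  (since 29 mod 8 = 5)
  reciprocity: (5/29) -> +(29/5)
  reduce: (4/5)
  pull out 2: (2/5) = -1  (since 5 mod 8 = 5)
  pull out 2: (2/5) = -1  (since 5 mod 8 = 5)
  (1/5) = 1
Product of signs = 1

1


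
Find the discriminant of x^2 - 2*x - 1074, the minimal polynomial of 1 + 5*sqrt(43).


The element 1 + 5*sqrt(43) has minimal polynomial:
x^2 - 2*x - 1074
Discriminant = (-2)^2 - 4*(-1074)
= 4 + 4296
= 4300

4300


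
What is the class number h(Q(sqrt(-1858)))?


K = Q(sqrt(-1858)). d mod 4 = 2, so D = disc(K) = 4d = -7432
h(K) equals the number of primitive reduced positive-definite forms (a, b, c) = a*x^2 + b*x*y + c*y^2 with b^2 - 4ac = D,
where reduced means |b| <= a <= c, with b >= 0 whenever |b| = a or a = c, and primitive means gcd(a, b, c) = 1.
Reduced forces 3a^2 <= |D| = 7432, so 1 <= a <= 49; b must have the parity of D, and c = (b^2 - D)/(4a) must be an integer >= a.
Enumerate a = 1..49, b in [-a, a]:
  a=1: (1, 0, 1858)  [1]
  a=2: (2, 0, 929)  [1]
  a=3..6: none
  a=7: (7, -4, 266), (7, 4, 266)  [2]
  a=8..10: none
  a=11: (11, -2, 169), (11, 2, 169)  [2]
  a=12: none
  a=13: (13, -2, 143), (13, 2, 143)  [2]
  a=14: (14, -4, 133), (14, 4, 133)  [2]
  a=15..18: none
  a=19: (19, -4, 98), (19, 4, 98)  [2]
  a=20..21: none
  a=22: (22, -20, 89), (22, 20, 89)  [2]
  a=23..25: none
  a=26: (26, -24, 77), (26, 24, 77)  [2]
  a=27..30: none
  a=31: (31, -16, 62), (31, 16, 62)  [2]
  a=32..37: none
  a=38: (38, -4, 49), (38, 4, 49)  [2]
  a=39..49: none
Total reduced forms: 1 + 1 + 2 + 2 + 2 + 2 + 2 + 2 + 2 + 2 + 2 = 20
h = 20

20


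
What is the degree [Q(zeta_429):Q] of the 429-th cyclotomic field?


The degree equals Euler's totient phi(429).
429 = 3 * 11 * 13
phi(429) = 240

240


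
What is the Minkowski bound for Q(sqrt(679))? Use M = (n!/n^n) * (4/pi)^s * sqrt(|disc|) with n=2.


d = 679, d mod 4 = 3, so disc(K) = 4d = 2716; |disc(K)| = 2716
Real quadratic field, so n = 2, s = r2 = 0, r1 = 2
M = (n!/n^n) * (4/pi)^s * sqrt(|disc(K)|) = (2!/2^2) * (4/pi)^0 * sqrt(2716)
= 0.5 * 1.000000 * 52.115257
= 26.0576

26.0576


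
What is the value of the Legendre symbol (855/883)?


p = 883 is prime, so compute (855/883) with the reciprocity algorithm (Jacobi-symbol steps: pull out 2s via (2/n), flip via reciprocity, reduce):
  reciprocity: (855/883) -> -(883/855)
  reduce: (28/855)
  pull out 2: (2/855) = +1  (since 855 mod 8 = 7)
  pull out 2: (2/855) = +1  (since 855 mod 8 = 7)
  reciprocity: (7/855) -> -(855/7)
  reduce: (1/7)
  (1/7) = 1
Product of signs = 1
(855/883) = 1

1


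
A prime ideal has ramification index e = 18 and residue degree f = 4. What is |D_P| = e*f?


|D_P| = e * f
= 18 * 4
= 72

72


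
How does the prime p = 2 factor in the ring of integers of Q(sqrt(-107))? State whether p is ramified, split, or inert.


K = Q(sqrt(-107)). Since d mod 4 = 1, disc(K) = -107.
Check p | disc: -107 mod 2 = 1.
p=2 does not divide disc (d is 1 mod 4). 2 splits iff d = 1 mod 8.
d mod 8 = 5, so (d/2) = -1.
(d/p) = -1, so p is inert: (p) stays prime with e=1, f=2, g=1.
Therefore p is inert.

inert


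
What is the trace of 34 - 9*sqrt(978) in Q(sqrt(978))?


Tr(a + b*sqrt(d)) = (a + b*sqrt(d)) + (a - b*sqrt(d)) = 2a
= 2 * (34)
= 68

68


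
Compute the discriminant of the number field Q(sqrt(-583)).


For K = Q(sqrt(d)) with d squarefree: disc(K) = d if d = 1 mod 4, and disc(K) = 4d if d = 2 or 3 mod 4.
Here d = -583, and d mod 4 = 1.
d = 1 mod 4 (O_K = Z[(1+sqrt(d))/2]), so disc(K) = d = -583

-583


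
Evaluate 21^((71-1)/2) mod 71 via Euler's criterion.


p = 71 is prime and the exponent is (p-1)/2 = 35, so by Euler's criterion 21^35 = (21/71) = +1 or -1 mod 71.
Compute by square-and-multiply:
  35 = 32 + 2 + 1 (binary 100011)
  Repeated squaring mod 71: 21^1 = 21, 21^2 = 15, 21^4 = 12, 21^8 = 2, 21^16 = 4, 21^32 = 16
  21^35 = 21^32 * 21^2 * 21^1 = 16 * 15 * 21 mod 71
    16 * 15 = 240 = 27 mod 71
    27 * 21 = 567 = 70 mod 71
  21^35 = 70 mod 71
Result 70 = p - 1 = -1 mod 71: 21 is a quadratic non-residue mod 71. As a residue in [0, p-1] the value is 70.
21^35 mod 71 = 70

70


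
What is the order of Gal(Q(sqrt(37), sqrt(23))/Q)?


The 2 square roots of distinct primes are multiplicatively independent over Q,
so [K:Q] = 2^2 and Gal(K/Q) is isomorphic to (Z/2Z)^2.
|Gal| = 2^2 = 4

4


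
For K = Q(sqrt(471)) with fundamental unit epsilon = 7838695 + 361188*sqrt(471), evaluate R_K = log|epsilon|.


epsilon = 7838695 + 361188*sqrt(471)
= 1.5677e+07
R = ln(1.5677e+07)
= 16.5677

16.5677


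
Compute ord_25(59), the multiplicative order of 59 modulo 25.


We want ord_25(59), the smallest k >= 1 with 59^k = 1 mod 25.
n = 25 = 5^2, phi(25) = 20; the order divides phi(n).
Divisors of 20: 1, 2, 4, 5, 10, 20
Repeated squaring mod 25: 59^1 = 9, 59^2 = 6, 59^4 = 11, 59^8 = 21, 59^16 = 16
Test divisors in increasing order:
  k=1: 59^1 = 9 mod 25
  k=2: 59^2 = 6 mod 25
  k=4: 59^4 = 11 mod 25
  k=5: 59^5 = 11 * 9 = 24 mod 25
  k=10: 59^10 = 21 * 6 = 1 mod 25  <- first divisor giving 1
Order = 10

10


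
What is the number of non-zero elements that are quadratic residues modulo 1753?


For prime p, the number of non-zero quadratic residues is (p-1)/2.
= (1753-1)/2
= 876

876


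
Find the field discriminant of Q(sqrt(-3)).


For K = Q(sqrt(d)) with d squarefree: disc(K) = d if d = 1 mod 4, and disc(K) = 4d if d = 2 or 3 mod 4.
Here d = -3, and d mod 4 = 1.
d = 1 mod 4 (O_K = Z[(1+sqrt(d))/2]), so disc(K) = d = -3

-3


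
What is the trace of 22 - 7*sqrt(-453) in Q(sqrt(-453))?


Tr(a + b*sqrt(d)) = (a + b*sqrt(d)) + (a - b*sqrt(d)) = 2a
= 2 * (22)
= 44

44


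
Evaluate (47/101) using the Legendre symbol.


p = 101 is prime, so compute (47/101) with the reciprocity algorithm (Jacobi-symbol steps: pull out 2s via (2/n), flip via reciprocity, reduce):
  reciprocity: (47/101) -> +(101/47)
  reduce: (7/47)
  reciprocity: (7/47) -> -(47/7)
  reduce: (5/7)
  reciprocity: (5/7) -> +(7/5)
  reduce: (2/5)
  pull out 2: (2/5) = -1  (since 5 mod 8 = 5)
  (1/5) = 1
Product of signs = 1
(47/101) = 1

1


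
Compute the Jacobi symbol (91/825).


Compute (91/825) via quadratic reciprocity:
  reciprocity: (91/825) -> +(825/91)
  reduce: (6/91)
  pull out 2: (2/91) = -1  (since 91 mod 8 = 3)
  reciprocity: (3/91) -> -(91/3)
  reduce: (1/3)
  (1/3) = 1
Product of signs = 1

1


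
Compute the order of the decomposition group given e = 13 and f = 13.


|D_P| = e * f
= 13 * 13
= 169

169


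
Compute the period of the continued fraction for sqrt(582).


Run the CF algorithm for sqrt(582).
a_0 = floor(sqrt(582)) = 24; set m_0=0, q_0=1.
Recurrence: m' = q*a - m,  q' = (d - m'^2)/q,  a' = floor((a_0 + m')/q').
  step 1: m=24, q=6, a=8
  step 2: m=24, q=1, a=48
a_2 = 2*a_0 = 48, so the period closes here.
sqrt(582) = [24; 8, 48]
Period length = 2

2


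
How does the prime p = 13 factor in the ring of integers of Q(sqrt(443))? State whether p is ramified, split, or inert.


K = Q(sqrt(443)). Since d mod 4 = 3, disc(K) = 1772.
Check p | disc: 1772 mod 13 = 4.
p does not divide disc. Compute Legendre symbol (d/p):
1^((13-1)/2) mod 13 = 1
(d/p) = 1, so p splits: (p) = P*P' with e=1, f=1, g=2.
Therefore p is split.

split


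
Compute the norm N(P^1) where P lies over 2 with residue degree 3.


N(P^a) = p^(a*f)
= 2^(1*3)
= 2^3
= 8

8


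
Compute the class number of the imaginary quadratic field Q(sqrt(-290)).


K = Q(sqrt(-290)). d mod 4 = 2, so D = disc(K) = 4d = -1160
h(K) equals the number of primitive reduced positive-definite forms (a, b, c) = a*x^2 + b*x*y + c*y^2 with b^2 - 4ac = D,
where reduced means |b| <= a <= c, with b >= 0 whenever |b| = a or a = c, and primitive means gcd(a, b, c) = 1.
Reduced forces 3a^2 <= |D| = 1160, so 1 <= a <= 19; b must have the parity of D, and c = (b^2 - D)/(4a) must be an integer >= a.
Enumerate a = 1..19, b in [-a, a]:
  a=1: (1, 0, 290)  [1]
  a=2: (2, 0, 145)  [1]
  a=3: (3, -2, 97), (3, 2, 97)  [2]
  a=4: none
  a=5: (5, 0, 58)  [1]
  a=6: (6, -4, 49), (6, 4, 49)  [2]
  a=7: (7, -4, 42), (7, 4, 42)  [2]
  a=8: none
  a=9: (9, -8, 34), (9, 8, 34)  [2]
  a=10: (10, 0, 29)  [1]
  a=11..12: none
  a=13: (13, -6, 23), (13, 6, 23)  [2]
  a=14: (14, -4, 21), (14, 4, 21)  [2]
  a=15: (15, -10, 21), (15, 10, 21)  [2]
  a=16: none
  a=17: (17, -8, 18), (17, 8, 18)  [2]
  a=18..19: none
Total reduced forms: 1 + 1 + 2 + 1 + 2 + 2 + 2 + 1 + 2 + 2 + 2 + 2 = 20
h = 20

20


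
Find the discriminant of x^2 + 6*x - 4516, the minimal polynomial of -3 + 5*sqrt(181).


The element -3 + 5*sqrt(181) has minimal polynomial:
x^2 + 6*x - 4516
Discriminant = (6)^2 - 4*(-4516)
= 36 + 18064
= 18100

18100


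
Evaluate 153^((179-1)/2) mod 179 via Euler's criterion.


p = 179 is prime and the exponent is (p-1)/2 = 89, so by Euler's criterion 153^89 = (153/179) = +1 or -1 mod 179.
Compute by square-and-multiply:
  89 = 64 + 16 + 8 + 1 (binary 1011001)
  Repeated squaring mod 179: 153^1 = 153, 153^2 = 139, 153^4 = 168, 153^8 = 121, 153^16 = 142, 153^32 = 116, 153^64 = 31
  153^89 = 153^64 * 153^16 * 153^8 * 153^1 = 31 * 142 * 121 * 153 mod 179
    31 * 142 = 4402 = 106 mod 179
    106 * 121 = 12826 = 117 mod 179
    117 * 153 = 17901 = 1 mod 179
  153^89 = 1 mod 179
Result 1: 153 is a quadratic residue mod 179.
153^89 mod 179 = 1

1
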